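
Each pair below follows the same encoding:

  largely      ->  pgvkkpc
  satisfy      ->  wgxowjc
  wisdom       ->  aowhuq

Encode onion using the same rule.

The shift depends on letter class: consonant l→p is +4, but vowel a→g is +6. The rule splits by letter class: vowels +6, consonants +4.
On onion: o(vowel)+6=u, n(cons)+4=r, i(vowel)+6=o, o(vowel)+6=u, n(cons)+4=r.

urour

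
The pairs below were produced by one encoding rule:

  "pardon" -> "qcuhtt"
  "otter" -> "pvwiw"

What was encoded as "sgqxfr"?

In pardon: p→q is +1, a→c is +2, r→u is +3, d→h is +4 — the shift increases by 1 each position. Letter i (0-indexed) is shifted by i+1, so successive shifts are 1, 2, 3, ….
Reversing it on sgqxfr: s−1=r, g−2=e, q−3=n, x−4=t, f−5=a, r−6=l.

rental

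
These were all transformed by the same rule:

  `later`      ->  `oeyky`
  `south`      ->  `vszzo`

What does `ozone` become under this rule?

Each letter shifts forward by (position + 3), i.e. 3, 4, 5, … — the shift grows by one for each successive letter.
Applying it to ozone: o+3=r, z+4=d, o+5=t, n+6=t, e+7=l.

rdttl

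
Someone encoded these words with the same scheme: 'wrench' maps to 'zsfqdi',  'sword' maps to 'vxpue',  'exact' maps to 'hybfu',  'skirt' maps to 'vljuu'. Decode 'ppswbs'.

Shifts by position in wrench: pos 0: w→z (+3), pos 1: r→s (+1), pos 2: e→f (+1), pos 3: n→q (+3), pos 4: c→d (+1), pos 5: h→i (+1) — repeating every 3. A repeating key of period 3 is used — shifts +3, +1, +1 over and over.
Decoding ppswbs: p−3=m, p−1=o, s−1=r, w−3=t, b−1=a, s−1=r.

mortar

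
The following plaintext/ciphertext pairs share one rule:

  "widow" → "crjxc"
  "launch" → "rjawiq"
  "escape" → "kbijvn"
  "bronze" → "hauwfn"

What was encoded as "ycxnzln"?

stretch

Shifts by position in widow: pos 0: w→c (+6), pos 1: i→r (+9), pos 2: d→j (+6), pos 3: o→x (+9) — repeating every 2. It's a Vigenère-style cipher with numeric key [6,9]: position i shifts by key[i mod 2].
Undoing it on ycxnzln: y−6=s, c−9=t, x−6=r, n−9=e, z−6=t, l−9=c, n−6=h.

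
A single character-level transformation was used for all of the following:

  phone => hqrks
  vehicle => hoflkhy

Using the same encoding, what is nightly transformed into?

Two steps: reverse the string, then apply a Caesar shift of +3.
Applying it to nightly: reverse → ylthgin; then shift: y+3=b, l+3=o, t+3=w, h+3=k, g+3=j, i+3=l, n+3=q.

bowkjlq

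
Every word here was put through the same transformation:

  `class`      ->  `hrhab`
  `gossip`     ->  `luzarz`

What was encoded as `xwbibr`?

The shift increases by 1 at each position, starting from +5: 5, 6, 7, ….
Decoding xwbibr: x−5=s, w−6=q, b−7=u, i−8=a, b−9=s, r−10=h.

squash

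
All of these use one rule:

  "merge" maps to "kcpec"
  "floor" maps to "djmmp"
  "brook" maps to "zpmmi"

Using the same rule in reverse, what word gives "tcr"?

vet

Compare letters: m→k is +24, e→c is +24, r→p is +24 — a constant shift. It's a constant shift of +24 (ROT24).
Undoing it on tcr: t−24=v, c−24=e, r−24=t.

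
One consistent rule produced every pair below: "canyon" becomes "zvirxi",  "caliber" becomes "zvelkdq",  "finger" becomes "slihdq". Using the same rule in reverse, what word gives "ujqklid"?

turbine

This is an affine cipher: with a=0,…,z=25, each position x becomes (15x+21) mod 26.
Undoing it on ujqklid: u(20)→7·(20−21)≡19=t; j(9)→7·(9−21)≡20=u; q(16)→7·(16−21)≡17=r; k(10)→7·(10−21)≡1=b; l(11)→7·(11−21)≡8=i; i(8)→7·(8−21)≡13=n; d(3)→7·(3−21)≡4=e (all mod 26).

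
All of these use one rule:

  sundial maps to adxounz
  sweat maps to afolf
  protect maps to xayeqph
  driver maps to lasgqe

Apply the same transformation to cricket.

kasnwrh

In sundial: s→a is +8, u→d is +9, n→x is +10, d→o is +11 — the shift increases by 1 each position. The shift increases by 1 at each position, starting from +8: 8, 9, 10, ….
For cricket: c+8=k, r+9=a, i+10=s, c+11=n, k+12=w, e+13=r, t+14=h.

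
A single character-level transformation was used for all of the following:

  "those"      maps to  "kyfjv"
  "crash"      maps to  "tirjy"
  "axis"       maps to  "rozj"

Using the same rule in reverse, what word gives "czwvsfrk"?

Compare letters: t→k is +17, h→y is +17, o→f is +17 — a constant shift. Every letter moves 17 places later in the alphabet, wrapping around z→a.
Decoding czwvsfrk: c−17=l, z−17=i, w−17=f, v−17=e, s−17=b, f−17=o, r−17=a, k−17=t.

lifeboat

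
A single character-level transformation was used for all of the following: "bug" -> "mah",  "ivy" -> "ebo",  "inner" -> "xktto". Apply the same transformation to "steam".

The output letters match the input read backwards, each shifted +6: bug reversed is gub. The word is reversed, then every letter is shifted forward by 6.
Applying it to steam: reverse → maets; then shift: m+6=s, a+6=g, e+6=k, t+6=z, s+6=y.

sgkzy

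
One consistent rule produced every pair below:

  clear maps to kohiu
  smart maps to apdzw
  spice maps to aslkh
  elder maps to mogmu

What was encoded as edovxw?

Shifts by position in clear: pos 0: c→k (+8), pos 1: l→o (+3), pos 2: e→h (+3), pos 3: a→i (+8), pos 4: r→u (+3) — repeating every 3. It's a Vigenère-style cipher with numeric key [8,3,3]: position i shifts by key[i mod 3].
Reversing it on edovxw: e−8=w, d−3=a, o−3=l, v−8=n, x−3=u, w−3=t.

walnut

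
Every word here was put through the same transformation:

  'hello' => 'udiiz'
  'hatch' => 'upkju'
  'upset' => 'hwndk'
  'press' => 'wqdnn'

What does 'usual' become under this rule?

hnhpi

h(7)→u(20) and e(4)→d(3) fit y≡23x+15 (mod 26); the inverse of 23 mod 26 is 17. Treating letters as 0–25, the rule is x ↦ 23x + 15 (mod 26).
On usual: u(20)→23·20+15≡7=h; s(18)→23·18+15≡13=n; u(20)→23·20+15≡7=h; a(0)→23·0+15≡15=p; l(11)→23·11+15≡8=i (all mod 26).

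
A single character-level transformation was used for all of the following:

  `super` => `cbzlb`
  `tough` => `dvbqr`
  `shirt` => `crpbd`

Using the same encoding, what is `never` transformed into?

xlflb

The shift depends on letter class: consonant s→c is +10, but vowel u→b is +7. Vowels shift forward by 7 and consonants shift forward by 10.
For never: n(cons)+10=x, e(vowel)+7=l, v(cons)+10=f, e(vowel)+7=l, r(cons)+10=b.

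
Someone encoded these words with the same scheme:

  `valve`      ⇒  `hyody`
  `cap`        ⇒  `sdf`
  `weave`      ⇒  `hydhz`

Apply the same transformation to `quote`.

The output letters match the input read backwards, each shifted +3: valve reversed is evlav. The word is reversed, then every letter is shifted forward by 3.
On quote: reverse → etouq; then shift: e+3=h, t+3=w, o+3=r, u+3=x, q+3=t.

hwrxt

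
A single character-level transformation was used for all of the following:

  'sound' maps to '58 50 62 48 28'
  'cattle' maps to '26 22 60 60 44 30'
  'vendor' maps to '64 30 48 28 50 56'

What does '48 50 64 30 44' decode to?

novel

s(#19)→58 and o(#15)→50: differences scale by 2, so n = 2·pos + 20. With a=1..z=26, the number is 2·pos + 20.
Reversing it on 48 50 64 30 44: 48→(48−20)÷2=14=n, 50→(50−20)÷2=15=o, 64→(64−20)÷2=22=v, 30→(30−20)÷2=5=e, 44→(44−20)÷2=12=l.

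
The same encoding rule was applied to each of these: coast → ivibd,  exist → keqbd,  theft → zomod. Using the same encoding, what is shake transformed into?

Each letter shifts forward by (position + 6), i.e. 6, 7, 8, … — the shift grows by one for each successive letter.
Applying it to shake: s+6=y, h+7=o, a+8=i, k+9=t, e+10=o.

yoito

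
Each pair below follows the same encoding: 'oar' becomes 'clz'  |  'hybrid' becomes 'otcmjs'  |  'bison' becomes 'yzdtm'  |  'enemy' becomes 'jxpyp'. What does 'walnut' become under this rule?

The output letters match the input read backwards, each shifted +11: oar reversed is rao. Two steps: reverse the string, then apply a Caesar shift of +11.
Applying it to walnut: reverse → tunlaw; then shift: t+11=e, u+11=f, n+11=y, l+11=w, a+11=l, w+11=h.

efywlh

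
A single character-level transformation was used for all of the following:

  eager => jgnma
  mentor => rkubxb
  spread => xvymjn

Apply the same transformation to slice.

xrpkn

In eager: e→j is +5, a→g is +6, g→n is +7, e→m is +8 — the shift increases by 1 each position. Each letter shifts forward by (position + 5), i.e. 5, 6, 7, … — the shift grows by one for each successive letter.
On slice: s+5=x, l+6=r, i+7=p, c+8=k, e+9=n.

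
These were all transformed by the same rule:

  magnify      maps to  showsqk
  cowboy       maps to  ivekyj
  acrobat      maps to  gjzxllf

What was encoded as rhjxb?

In magnify: m→s is +6, a→h is +7, g→o is +8, n→w is +9 — the shift increases by 1 each position. The shift increases by 1 at each position, starting from +6: 6, 7, 8, ….
Decoding rhjxb: r−6=l, h−7=a, j−8=b, x−9=o, b−10=r.

labor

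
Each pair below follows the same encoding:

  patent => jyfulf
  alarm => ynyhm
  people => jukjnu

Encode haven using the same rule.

rydul

p(15)→j(9) and a(0)→y(24) fit y≡25x+24 (mod 26); the inverse of 25 mod 26 is 25. This is an affine cipher: with a=0,…,z=25, each position x becomes (25x+24) mod 26.
Applying it to haven: h(7)→25·7+24≡17=r; a(0)→25·0+24≡24=y; v(21)→25·21+24≡3=d; e(4)→25·4+24≡20=u; n(13)→25·13+24≡11=l (all mod 26).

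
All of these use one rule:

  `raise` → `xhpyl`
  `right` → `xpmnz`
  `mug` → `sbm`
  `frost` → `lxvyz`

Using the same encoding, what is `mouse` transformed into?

svbyl

The shift depends on letter class: consonant r→x is +6, but vowel a→h is +7. Vowels shift forward by 7 and consonants shift forward by 6.
Applying it to mouse: m(cons)+6=s, o(vowel)+7=v, u(vowel)+7=b, s(cons)+6=y, e(vowel)+7=l.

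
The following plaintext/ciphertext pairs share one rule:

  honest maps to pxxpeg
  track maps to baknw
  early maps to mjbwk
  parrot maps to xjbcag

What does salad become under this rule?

Each letter shifts forward by (position + 8), i.e. 8, 9, 10, … — the shift grows by one for each successive letter.
On salad: s+8=a, a+9=j, l+10=v, a+11=l, d+12=p.

ajvlp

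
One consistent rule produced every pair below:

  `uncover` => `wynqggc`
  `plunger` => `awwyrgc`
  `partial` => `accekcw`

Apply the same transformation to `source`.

The rule splits by letter class: vowels +2, consonants +11.
Applying it to source: s(cons)+11=d, o(vowel)+2=q, u(vowel)+2=w, r(cons)+11=c, c(cons)+11=n, e(vowel)+2=g.

dqwcng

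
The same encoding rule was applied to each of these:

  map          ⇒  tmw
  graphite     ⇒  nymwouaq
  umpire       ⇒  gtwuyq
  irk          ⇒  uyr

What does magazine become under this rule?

The shift depends on letter class: consonant m→t is +7, but vowel a→m is +12. The rule splits by letter class: vowels +12, consonants +7.
Applying it to magazine: m(cons)+7=t, a(vowel)+12=m, g(cons)+7=n, a(vowel)+12=m, z(cons)+7=g, i(vowel)+12=u, n(cons)+7=u, e(vowel)+12=q.

tmnmguuq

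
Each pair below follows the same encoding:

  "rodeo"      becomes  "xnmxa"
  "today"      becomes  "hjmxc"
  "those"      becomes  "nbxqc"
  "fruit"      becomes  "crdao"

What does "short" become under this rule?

caxqb

The word is reversed, then every letter is shifted forward by 9.
For short: reverse → trohs; then shift: t+9=c, r+9=a, o+9=x, h+9=q, s+9=b.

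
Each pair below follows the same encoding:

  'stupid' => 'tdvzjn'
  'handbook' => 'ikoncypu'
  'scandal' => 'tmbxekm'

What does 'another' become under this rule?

bxpdios

It's a Vigenère-style cipher with numeric key [1,10]: position i shifts by key[i mod 2].
On another: a+1=b, n+10=x, o+1=p, t+10=d, h+1=i, e+10=o, r+1=s.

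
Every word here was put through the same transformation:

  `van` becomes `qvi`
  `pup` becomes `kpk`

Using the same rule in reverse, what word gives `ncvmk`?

Compare letters: v→q is +21, a→v is +21, n→i is +21 — a constant shift. Every letter moves 21 places later in the alphabet, wrapping around z→a.
Decoding ncvmk: n−21=s, c−21=h, v−21=a, m−21=r, k−21=p.

sharp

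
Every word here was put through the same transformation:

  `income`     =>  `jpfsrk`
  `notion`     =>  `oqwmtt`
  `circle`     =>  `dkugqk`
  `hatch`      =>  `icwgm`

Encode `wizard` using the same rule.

xkcewj

Letter i (0-indexed) is shifted by i+1, so successive shifts are 1, 2, 3, ….
On wizard: w+1=x, i+2=k, z+3=c, a+4=e, r+5=w, d+6=j.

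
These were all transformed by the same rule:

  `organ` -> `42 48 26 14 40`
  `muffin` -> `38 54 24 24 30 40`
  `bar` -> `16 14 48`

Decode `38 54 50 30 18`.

o(#15)→42 and r(#18)→48: differences scale by 2, so n = 2·pos + 12. The formula is n = 2×(alphabet index, a=1) + 12.
Reversing it on 38 54 50 30 18: 38→(38−12)÷2=13=m, 54→(54−12)÷2=21=u, 50→(50−12)÷2=19=s, 30→(30−12)÷2=9=i, 18→(18−12)÷2=3=c.

music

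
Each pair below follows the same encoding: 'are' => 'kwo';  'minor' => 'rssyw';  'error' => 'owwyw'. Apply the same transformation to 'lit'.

The shift depends on letter class: consonant r→w is +5, but vowel a→k is +10. Two shifts are in play — +10 for a/e/i/o/u, +5 for every other letter.
For lit: l(cons)+5=q, i(vowel)+10=s, t(cons)+5=y.

qsy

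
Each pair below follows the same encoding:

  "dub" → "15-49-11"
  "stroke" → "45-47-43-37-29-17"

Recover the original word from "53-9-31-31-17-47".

d(#4)→15 and u(#21)→49: differences scale by 2, so n = 2·pos + 7. With a=1..z=26, the number is 2·pos + 7.
Undoing it on 53-9-31-31-17-47: 53→(53−7)÷2=23=w, 9→(9−7)÷2=1=a, 31→(31−7)÷2=12=l, 31→(31−7)÷2=12=l, 17→(17−7)÷2=5=e, 47→(47−7)÷2=20=t.

wallet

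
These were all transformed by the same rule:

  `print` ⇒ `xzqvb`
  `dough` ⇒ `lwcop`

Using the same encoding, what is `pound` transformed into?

Each letter is shifted forward by 8 in the alphabet (a Caesar shift of +8).
Applying it to pound: p+8=x, o+8=w, u+8=c, n+8=v, d+8=l.

xwcvl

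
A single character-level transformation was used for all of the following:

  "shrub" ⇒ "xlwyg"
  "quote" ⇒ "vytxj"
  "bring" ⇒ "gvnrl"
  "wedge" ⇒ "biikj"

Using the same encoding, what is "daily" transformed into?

It's a Vigenère-style cipher with numeric key [5,4]: position i shifts by key[i mod 2].
On daily: d+5=i, a+4=e, i+5=n, l+4=p, y+5=d.

ienpd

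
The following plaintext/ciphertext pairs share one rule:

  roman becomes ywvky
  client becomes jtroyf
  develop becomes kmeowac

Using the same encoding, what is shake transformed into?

zpjup

In roman: r→y is +7, o→w is +8, m→v is +9, a→k is +10 — the shift increases by 1 each position. The shift increases by 1 at each position, starting from +7: 7, 8, 9, ….
For shake: s+7=z, h+8=p, a+9=j, k+10=u, e+11=p.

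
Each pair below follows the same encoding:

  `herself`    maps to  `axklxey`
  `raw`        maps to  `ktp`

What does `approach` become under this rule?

Compare letters: h→a is +19, e→x is +19, r→k is +19 — a constant shift. It's a constant shift of +19 (ROT19).
Applying it to approach: a+19=t, p+19=i, p+19=i, r+19=k, o+19=h, a+19=t, c+19=v, h+19=a.

tiikhtva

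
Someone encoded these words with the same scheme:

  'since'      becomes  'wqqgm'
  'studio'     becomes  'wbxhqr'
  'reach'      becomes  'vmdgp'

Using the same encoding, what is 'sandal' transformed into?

wiqhio

Shifts by position in since: pos 0: s→w (+4), pos 1: i→q (+8), pos 2: n→q (+3), pos 3: c→g (+4), pos 4: e→m (+8) — repeating every 3. It's a Vigenère-style cipher with numeric key [4,8,3]: position i shifts by key[i mod 3].
For sandal: s+4=w, a+8=i, n+3=q, d+4=h, a+8=i, l+3=o.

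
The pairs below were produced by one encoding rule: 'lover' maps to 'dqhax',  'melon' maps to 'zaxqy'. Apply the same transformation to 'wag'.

The output letters match the input read backwards, each shifted +12: lover reversed is revol. The word is reversed, then every letter is shifted forward by 12.
On wag: reverse → gaw; then shift: g+12=s, a+12=m, w+12=i.

smi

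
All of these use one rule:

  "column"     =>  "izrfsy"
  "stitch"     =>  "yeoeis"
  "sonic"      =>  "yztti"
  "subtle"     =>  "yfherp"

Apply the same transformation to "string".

yexttr

It's a Vigenère-style cipher with numeric key [6,11]: position i shifts by key[i mod 2].
On string: s+6=y, t+11=e, r+6=x, i+11=t, n+6=t, g+11=r.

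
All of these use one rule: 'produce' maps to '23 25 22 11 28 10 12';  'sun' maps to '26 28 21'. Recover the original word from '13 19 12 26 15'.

flesh

Each letter is replaced by its alphabet position (a=1..z=26) + 7.
Decoding 13 19 12 26 15: 13→(13−7)÷1=6=f, 19→(19−7)÷1=12=l, 12→(12−7)÷1=5=e, 26→(26−7)÷1=19=s, 15→(15−7)÷1=8=h.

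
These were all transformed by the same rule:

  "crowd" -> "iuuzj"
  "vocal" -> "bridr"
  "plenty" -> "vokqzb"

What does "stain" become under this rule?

ywglt

A repeating key of period 2 is used — shifts +6, +3 over and over.
Applying it to stain: s+6=y, t+3=w, a+6=g, i+3=l, n+6=t.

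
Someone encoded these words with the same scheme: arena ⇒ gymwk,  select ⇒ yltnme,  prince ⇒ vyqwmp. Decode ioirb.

Each letter shifts forward by (position + 6), i.e. 6, 7, 8, … — the shift grows by one for each successive letter.
Decoding ioirb: i−6=c, o−7=h, i−8=a, r−9=i, b−10=r.

chair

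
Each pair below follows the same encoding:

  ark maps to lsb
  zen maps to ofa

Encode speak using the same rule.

lbfqt

The output letters match the input read backwards, each shifted +1: ark reversed is kra. Two steps: reverse the string, then apply a Caesar shift of +1.
For speak: reverse → kaeps; then shift: k+1=l, a+1=b, e+1=f, p+1=q, s+1=t.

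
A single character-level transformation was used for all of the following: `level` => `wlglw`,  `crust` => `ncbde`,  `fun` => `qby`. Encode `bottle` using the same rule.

The shift depends on letter class: consonant l→w is +11, but vowel e→l is +7. The rule splits by letter class: vowels +7, consonants +11.
For bottle: b(cons)+11=m, o(vowel)+7=v, t(cons)+11=e, t(cons)+11=e, l(cons)+11=w, e(vowel)+7=l.

mveewl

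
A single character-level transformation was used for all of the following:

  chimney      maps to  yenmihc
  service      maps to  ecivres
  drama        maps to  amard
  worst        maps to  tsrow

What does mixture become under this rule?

The output letters match the input read backwards: chimney reversed is yenmihc. It's just the letters in reverse order.
Applying it to mixture: reverse → erutxim.

erutxim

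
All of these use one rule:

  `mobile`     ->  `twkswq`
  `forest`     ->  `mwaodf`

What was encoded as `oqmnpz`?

hidden

In mobile: m→t is +7, o→w is +8, b→k is +9, i→s is +10 — the shift increases by 1 each position. Letter i (0-indexed) is shifted by i+7, so successive shifts are 7, 8, 9, ….
Reversing it on oqmnpz: o−7=h, q−8=i, m−9=d, n−10=d, p−11=e, z−12=n.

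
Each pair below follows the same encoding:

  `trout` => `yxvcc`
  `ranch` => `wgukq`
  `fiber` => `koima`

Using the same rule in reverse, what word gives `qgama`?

later

In trout: t→y is +5, r→x is +6, o→v is +7, u→c is +8 — the shift increases by 1 each position. The shift increases by 1 at each position, starting from +5: 5, 6, 7, ….
Reversing it on qgama: q−5=l, g−6=a, a−7=t, m−8=e, a−9=r.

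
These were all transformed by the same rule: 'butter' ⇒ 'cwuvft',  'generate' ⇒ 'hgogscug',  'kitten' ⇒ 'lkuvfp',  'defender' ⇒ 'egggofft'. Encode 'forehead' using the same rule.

Shifts by position in butter: pos 0: b→c (+1), pos 1: u→w (+2), pos 2: t→u (+1), pos 3: t→v (+2) — repeating every 2. A repeating key of period 2 is used — shifts +1, +2 over and over.
On forehead: f+1=g, o+2=q, r+1=s, e+2=g, h+1=i, e+2=g, a+1=b, d+2=f.

gqsgigbf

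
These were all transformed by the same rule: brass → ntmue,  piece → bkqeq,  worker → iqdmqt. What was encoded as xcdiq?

The shifts repeat in a cycle of length 2: positions 0,1,… shift by +12, +2, then the pattern repeats.
Decoding xcdiq: x−12=l, c−2=a, d−12=r, i−2=g, q−12=e.

large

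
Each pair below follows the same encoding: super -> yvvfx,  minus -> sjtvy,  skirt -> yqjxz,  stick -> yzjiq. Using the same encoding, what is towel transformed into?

zpcfr

The rule splits by letter class: vowels +1, consonants +6.
On towel: t(cons)+6=z, o(vowel)+1=p, w(cons)+6=c, e(vowel)+1=f, l(cons)+6=r.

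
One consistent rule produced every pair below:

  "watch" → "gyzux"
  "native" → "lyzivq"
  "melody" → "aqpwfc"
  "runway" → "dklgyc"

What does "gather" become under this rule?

myzxqd

This is an affine cipher: with a=0,…,z=25, each position x becomes (11x+24) mod 26.
Applying it to gather: g(6)→11·6+24≡12=m; a(0)→11·0+24≡24=y; t(19)→11·19+24≡25=z; h(7)→11·7+24≡23=x; e(4)→11·4+24≡16=q; r(17)→11·17+24≡3=d (all mod 26).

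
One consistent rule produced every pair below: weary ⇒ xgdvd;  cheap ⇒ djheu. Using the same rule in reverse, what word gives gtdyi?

fraud

In weary: w→x is +1, e→g is +2, a→d is +3, r→v is +4 — the shift increases by 1 each position. The shift increases by 1 at each position, starting from +1: 1, 2, 3, ….
Reversing it on gtdyi: g−1=f, t−2=r, d−3=a, y−4=u, i−5=d.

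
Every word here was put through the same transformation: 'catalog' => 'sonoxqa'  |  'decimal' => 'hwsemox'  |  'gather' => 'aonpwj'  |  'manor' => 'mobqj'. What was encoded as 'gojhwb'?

Treating letters as 0–25, the rule is x ↦ 15x + 14 (mod 26).
Reversing it on gojhwb: g(6)→7·(6−14)≡22=w; o(14)→7·(14−14)≡0=a; j(9)→7·(9−14)≡17=r; h(7)→7·(7−14)≡3=d; w(22)→7·(22−14)≡4=e; b(1)→7·(1−14)≡13=n (all mod 26).

warden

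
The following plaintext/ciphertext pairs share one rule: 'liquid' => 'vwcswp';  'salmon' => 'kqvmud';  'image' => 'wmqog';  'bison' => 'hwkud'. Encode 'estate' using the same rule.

l(11)→v(21) and i(8)→w(22) fit y≡17x+16 (mod 26); the inverse of 17 mod 26 is 23. Each letter's alphabet position (a=0..z=25) is mapped through 17·x+16 mod 26 — an affine cipher.
On estate: e(4)→17·4+16≡6=g; s(18)→17·18+16≡10=k; t(19)→17·19+16≡1=b; a(0)→17·0+16≡16=q; t(19)→17·19+16≡1=b; e(4)→17·4+16≡6=g (all mod 26).

gkbqbg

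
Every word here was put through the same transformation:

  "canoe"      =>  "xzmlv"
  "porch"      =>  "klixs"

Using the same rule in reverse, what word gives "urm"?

Each pair mirrors across the alphabet (c↔x, a↔z, n↔m): positions sum to 25. This is the alphabet-reversal cipher (Atbash): a becomes z, b becomes y, etc.
Decoding urm: u↔f, r↔i, m↔n.

fin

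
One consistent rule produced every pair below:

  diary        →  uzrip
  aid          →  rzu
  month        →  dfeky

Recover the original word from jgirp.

Each letter is shifted forward by 17 in the alphabet (a Caesar shift of +17).
Reversing it on jgirp: j−17=s, g−17=p, i−17=r, r−17=a, p−17=y.

spray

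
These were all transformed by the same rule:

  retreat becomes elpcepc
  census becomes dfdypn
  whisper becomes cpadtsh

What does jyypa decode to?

The output letters match the input read backwards, each shifted +11: retreat reversed is taerter. The word is reversed, then every letter is shifted forward by 11.
Undoing it on jyypa: shift back: j−11=y, y−11=n, y−11=n, p−11=e, a−11=p → ynnep; then reverse → penny.

penny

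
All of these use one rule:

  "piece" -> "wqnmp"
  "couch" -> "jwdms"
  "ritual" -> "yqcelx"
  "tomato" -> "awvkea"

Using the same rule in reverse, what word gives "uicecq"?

In piece: p→w is +7, i→q is +8, e→n is +9, c→m is +10 — the shift increases by 1 each position. Each letter shifts forward by (position + 7), i.e. 7, 8, 9, … — the shift grows by one for each successive letter.
Decoding uicecq: u−7=n, i−8=a, c−9=t, e−10=u, c−11=r, q−12=e.

nature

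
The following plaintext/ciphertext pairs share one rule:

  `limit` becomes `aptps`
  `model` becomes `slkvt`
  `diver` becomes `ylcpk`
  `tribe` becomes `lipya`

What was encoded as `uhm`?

The output letters match the input read backwards, each shifted +7: limit reversed is timil. Read the word backwards and shift each letter +7.
Reversing it on uhm: shift back: u−7=n, h−7=a, m−7=f → naf; then reverse → fan.

fan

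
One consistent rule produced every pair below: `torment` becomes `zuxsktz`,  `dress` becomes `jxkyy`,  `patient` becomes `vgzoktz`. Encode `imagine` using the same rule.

Compare letters: t→z is +6, o→u is +6, r→x is +6 — a constant shift. This is a Caesar cipher with shift 6.
On imagine: i+6=o, m+6=s, a+6=g, g+6=m, i+6=o, n+6=t, e+6=k.

osgmotk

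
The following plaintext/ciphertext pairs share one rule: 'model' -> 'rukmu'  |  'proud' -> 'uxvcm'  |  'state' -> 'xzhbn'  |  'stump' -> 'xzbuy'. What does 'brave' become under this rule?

In model: m→r is +5, o→u is +6, d→k is +7, e→m is +8 — the shift increases by 1 each position. Letter i (0-indexed) is shifted by i+5, so successive shifts are 5, 6, 7, ….
Applying it to brave: b+5=g, r+6=x, a+7=h, v+8=d, e+9=n.

gxhdn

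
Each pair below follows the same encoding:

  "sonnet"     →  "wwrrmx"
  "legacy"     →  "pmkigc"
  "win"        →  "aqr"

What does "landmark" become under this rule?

The shift depends on letter class: consonant s→w is +4, but vowel o→w is +8. The rule splits by letter class: vowels +8, consonants +4.
For landmark: l(cons)+4=p, a(vowel)+8=i, n(cons)+4=r, d(cons)+4=h, m(cons)+4=q, a(vowel)+8=i, r(cons)+4=v, k(cons)+4=o.

pirhqivo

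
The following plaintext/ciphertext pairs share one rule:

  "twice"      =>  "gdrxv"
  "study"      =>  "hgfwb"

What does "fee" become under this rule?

Each pair mirrors across the alphabet (t↔g, w↔d, i↔r): positions sum to 25. Each letter is replaced by its mirror in the alphabet: a↔z, b↔y, c↔x, and so on (the Atbash cipher).
Applying it to fee: f↔u, e↔v, e↔v.

uvv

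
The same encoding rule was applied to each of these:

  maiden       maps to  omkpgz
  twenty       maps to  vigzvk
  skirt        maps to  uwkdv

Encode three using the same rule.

Shifts by position in maiden: pos 0: m→o (+2), pos 1: a→m (+12), pos 2: i→k (+2), pos 3: d→p (+12) — repeating every 2. It's a Vigenère-style cipher with numeric key [2,12]: position i shifts by key[i mod 2].
On three: t+2=v, h+12=t, r+2=t, e+12=q, e+2=g.

vttqg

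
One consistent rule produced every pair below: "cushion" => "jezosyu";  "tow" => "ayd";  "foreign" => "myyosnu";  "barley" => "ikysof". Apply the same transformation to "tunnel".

aeuuos

Vowels shift forward by 10 and consonants shift forward by 7.
On tunnel: t(cons)+7=a, u(vowel)+10=e, n(cons)+7=u, n(cons)+7=u, e(vowel)+10=o, l(cons)+7=s.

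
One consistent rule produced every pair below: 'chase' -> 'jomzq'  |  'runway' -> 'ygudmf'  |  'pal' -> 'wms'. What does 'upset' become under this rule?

gwzqa

The shift depends on letter class: consonant c→j is +7, but vowel a→m is +12. The rule splits by letter class: vowels +12, consonants +7.
For upset: u(vowel)+12=g, p(cons)+7=w, s(cons)+7=z, e(vowel)+12=q, t(cons)+7=a.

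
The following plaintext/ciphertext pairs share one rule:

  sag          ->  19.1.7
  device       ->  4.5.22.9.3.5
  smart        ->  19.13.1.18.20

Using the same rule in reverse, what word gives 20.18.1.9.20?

trait

s is letter #19 and maps to 19: an offset of 0. Letters become their 1-indexed alphabet positions: a=1 … z=26.
Decoding 20.18.1.9.20: 20=t, 18=r, 1=a, 9=i, 20=t.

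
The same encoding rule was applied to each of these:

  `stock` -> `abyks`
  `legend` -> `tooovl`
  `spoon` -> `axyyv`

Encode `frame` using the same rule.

Vowels shift forward by 10 and consonants shift forward by 8.
For frame: f(cons)+8=n, r(cons)+8=z, a(vowel)+10=k, m(cons)+8=u, e(vowel)+10=o.

nzkuo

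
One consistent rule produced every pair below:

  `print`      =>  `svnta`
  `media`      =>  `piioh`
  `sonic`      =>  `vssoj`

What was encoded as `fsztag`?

The shift increases by 1 at each position, starting from +3: 3, 4, 5, ….
Reversing it on fsztag: f−3=c, s−4=o, z−5=u, t−6=n, a−7=t, g−8=y.

county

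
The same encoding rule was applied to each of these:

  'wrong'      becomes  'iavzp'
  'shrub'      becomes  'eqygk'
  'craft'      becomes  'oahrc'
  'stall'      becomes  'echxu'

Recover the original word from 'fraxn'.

title

Shifts by position in wrong: pos 0: w→i (+12), pos 1: r→a (+9), pos 2: o→v (+7), pos 3: n→z (+12), pos 4: g→p (+9) — repeating every 3. It's a Vigenère-style cipher with numeric key [12,9,7]: position i shifts by key[i mod 3].
Decoding fraxn: f−12=t, r−9=i, a−7=t, x−12=l, n−9=e.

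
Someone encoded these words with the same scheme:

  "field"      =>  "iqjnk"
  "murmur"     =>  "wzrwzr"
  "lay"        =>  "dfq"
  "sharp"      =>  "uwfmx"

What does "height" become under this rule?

Two steps: reverse the string, then apply a Caesar shift of +5.
On height: reverse → thgieh; then shift: t+5=y, h+5=m, g+5=l, i+5=n, e+5=j, h+5=m.

ymlnjm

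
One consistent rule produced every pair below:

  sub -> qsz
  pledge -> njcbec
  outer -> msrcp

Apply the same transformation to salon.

qyjml

Compare letters: s→q is +24, u→s is +24, b→z is +24 — a constant shift. It's a constant shift of +24 (ROT24).
For salon: s+24=q, a+24=y, l+24=j, o+24=m, n+24=l.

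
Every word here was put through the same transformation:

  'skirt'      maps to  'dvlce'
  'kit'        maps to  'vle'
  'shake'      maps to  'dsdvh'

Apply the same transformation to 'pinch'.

alyns

The shift depends on letter class: consonant s→d is +11, but vowel i→l is +3. The rule splits by letter class: vowels +3, consonants +11.
On pinch: p(cons)+11=a, i(vowel)+3=l, n(cons)+11=y, c(cons)+11=n, h(cons)+11=s.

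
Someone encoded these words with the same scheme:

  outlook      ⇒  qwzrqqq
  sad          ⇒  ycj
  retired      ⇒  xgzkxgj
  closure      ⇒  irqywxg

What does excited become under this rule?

gdikzgj

Two shifts are in play — +2 for a/e/i/o/u, +6 for every other letter.
On excited: e(vowel)+2=g, x(cons)+6=d, c(cons)+6=i, i(vowel)+2=k, t(cons)+6=z, e(vowel)+2=g, d(cons)+6=j.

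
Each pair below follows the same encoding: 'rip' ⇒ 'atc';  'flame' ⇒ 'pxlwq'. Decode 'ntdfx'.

The output letters match the input read backwards, each shifted +11: rip reversed is pir. Two steps: reverse the string, then apply a Caesar shift of +11.
Undoing it on ntdfx: shift back: n−11=c, t−11=i, d−11=s, f−11=u, x−11=m → cisum; then reverse → music.

music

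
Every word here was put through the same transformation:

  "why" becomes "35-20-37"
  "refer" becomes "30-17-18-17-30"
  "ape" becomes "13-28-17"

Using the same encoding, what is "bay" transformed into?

14-13-37

w is letter #23 and maps to 35: an offset of 12. The number is (letter's place in the alphabet, a=1) + 12.
On bay: b=2→14, a=1→13, y=25→37.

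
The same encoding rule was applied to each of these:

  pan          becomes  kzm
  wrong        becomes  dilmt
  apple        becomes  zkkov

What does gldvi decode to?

Each pair mirrors across the alphabet (p↔k, a↔z, n↔m): positions sum to 25. This is the alphabet-reversal cipher (Atbash): a becomes z, b becomes y, etc.
Undoing it on gldvi: g↔t, l↔o, d↔w, v↔e, i↔r.

tower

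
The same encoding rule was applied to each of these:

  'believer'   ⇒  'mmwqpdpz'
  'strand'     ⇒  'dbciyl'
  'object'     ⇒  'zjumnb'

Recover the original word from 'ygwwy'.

nylon

Shifts by position in believer: pos 0: b→m (+11), pos 1: e→m (+8), pos 2: l→w (+11), pos 3: i→q (+8) — repeating every 2. It's a Vigenère-style cipher with numeric key [11,8]: position i shifts by key[i mod 2].
Undoing it on ygwwy: y−11=n, g−8=y, w−11=l, w−8=o, y−11=n.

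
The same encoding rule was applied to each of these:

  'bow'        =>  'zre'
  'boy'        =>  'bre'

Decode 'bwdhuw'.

treaty

The output letters match the input read backwards, each shifted +3: bow reversed is wob. Read the word backwards and shift each letter +3.
Reversing it on bwdhuw: shift back: b−3=y, w−3=t, d−3=a, h−3=e, u−3=r, w−3=t → ytaert; then reverse → treaty.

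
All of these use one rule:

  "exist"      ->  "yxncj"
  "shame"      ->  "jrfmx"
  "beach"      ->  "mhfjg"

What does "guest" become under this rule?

yxjzl

The output letters match the input read backwards, each shifted +5: exist reversed is tsixe. Two steps: reverse the string, then apply a Caesar shift of +5.
Applying it to guest: reverse → tseug; then shift: t+5=y, s+5=x, e+5=j, u+5=z, g+5=l.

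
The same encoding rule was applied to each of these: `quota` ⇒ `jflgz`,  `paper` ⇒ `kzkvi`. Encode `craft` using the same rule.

Each pair mirrors across the alphabet (q↔j, u↔f, o↔l): positions sum to 25. Each letter is replaced by its mirror in the alphabet: a↔z, b↔y, c↔x, and so on (the Atbash cipher).
Applying it to craft: c↔x, r↔i, a↔z, f↔u, t↔g.

xizug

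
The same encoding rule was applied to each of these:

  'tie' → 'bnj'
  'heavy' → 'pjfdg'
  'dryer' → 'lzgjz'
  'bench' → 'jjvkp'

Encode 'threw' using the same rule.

bpzje

Vowels shift forward by 5 and consonants shift forward by 8.
Applying it to threw: t(cons)+8=b, h(cons)+8=p, r(cons)+8=z, e(vowel)+5=j, w(cons)+8=e.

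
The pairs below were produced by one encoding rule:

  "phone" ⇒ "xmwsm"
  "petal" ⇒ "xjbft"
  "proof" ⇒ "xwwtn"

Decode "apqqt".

skill

Shifts by position in phone: pos 0: p→x (+8), pos 1: h→m (+5), pos 2: o→w (+8), pos 3: n→s (+5) — repeating every 2. The shifts repeat in a cycle of length 2: positions 0,1,… shift by +8, +5, then the pattern repeats.
Reversing it on apqqt: a−8=s, p−5=k, q−8=i, q−5=l, t−8=l.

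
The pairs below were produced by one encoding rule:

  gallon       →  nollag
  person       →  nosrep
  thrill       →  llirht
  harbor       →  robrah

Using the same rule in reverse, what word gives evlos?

It's just the letters in reverse order.
Reversing it on evlos: then reverse → solve.

solve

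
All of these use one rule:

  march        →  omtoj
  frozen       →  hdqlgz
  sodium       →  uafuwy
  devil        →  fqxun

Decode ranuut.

Shifts by position in march: pos 0: m→o (+2), pos 1: a→m (+12), pos 2: r→t (+2), pos 3: c→o (+12) — repeating every 2. It's a Vigenère-style cipher with numeric key [2,12]: position i shifts by key[i mod 2].
Decoding ranuut: r−2=p, a−12=o, n−2=l, u−12=i, u−2=s, t−12=h.

polish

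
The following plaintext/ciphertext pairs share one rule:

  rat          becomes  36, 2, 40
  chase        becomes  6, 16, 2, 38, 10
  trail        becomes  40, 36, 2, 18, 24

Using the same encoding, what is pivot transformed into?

r(#18)→36 and a(#1)→2: differences scale by 2, so n = 2·pos + 0. Each letter becomes 2×(its alphabet position, a=1..z=26).
Applying it to pivot: p=16→32, i=9→18, v=22→44, o=15→30, t=20→40.

32, 18, 44, 30, 40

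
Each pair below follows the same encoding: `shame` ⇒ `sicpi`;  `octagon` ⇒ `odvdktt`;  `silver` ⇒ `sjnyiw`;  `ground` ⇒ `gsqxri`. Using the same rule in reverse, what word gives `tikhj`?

Letter i (0-indexed) is shifted by i+0, so successive shifts are 0, 1, 2, ….
Decoding tikhj: t−0=t, i−1=h, k−2=i, h−3=e, j−4=f.

thief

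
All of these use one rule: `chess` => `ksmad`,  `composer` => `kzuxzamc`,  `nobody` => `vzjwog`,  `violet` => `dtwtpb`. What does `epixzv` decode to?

weapon

The shifts repeat in a cycle of length 3: positions 0,1,… shift by +8, +11, +8, then the pattern repeats.
Undoing it on epixzv: e−8=w, p−11=e, i−8=a, x−8=p, z−11=o, v−8=n.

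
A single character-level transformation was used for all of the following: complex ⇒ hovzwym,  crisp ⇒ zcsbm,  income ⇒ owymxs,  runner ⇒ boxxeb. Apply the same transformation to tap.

The output letters match the input read backwards, each shifted +10: complex reversed is xelpmoc. Two steps: reverse the string, then apply a Caesar shift of +10.
On tap: reverse → pat; then shift: p+10=z, a+10=k, t+10=d.

zkd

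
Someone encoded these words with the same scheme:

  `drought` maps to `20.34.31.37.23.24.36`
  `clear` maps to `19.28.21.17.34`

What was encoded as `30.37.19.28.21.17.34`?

The number is (letter's place in the alphabet, a=1) + 16.
Undoing it on 30.37.19.28.21.17.34: 30→(30−16)÷1=14=n, 37→(37−16)÷1=21=u, 19→(19−16)÷1=3=c, 28→(28−16)÷1=12=l, 21→(21−16)÷1=5=e, 17→(17−16)÷1=1=a, 34→(34−16)÷1=18=r.

nuclear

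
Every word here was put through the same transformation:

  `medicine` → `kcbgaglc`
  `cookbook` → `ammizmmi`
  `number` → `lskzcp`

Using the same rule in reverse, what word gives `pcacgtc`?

receive

This is a Caesar cipher with shift 24.
Decoding pcacgtc: p−24=r, c−24=e, a−24=c, c−24=e, g−24=i, t−24=v, c−24=e.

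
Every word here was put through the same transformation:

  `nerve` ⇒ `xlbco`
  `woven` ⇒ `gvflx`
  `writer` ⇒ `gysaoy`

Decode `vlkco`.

Shifts by position in nerve: pos 0: n→x (+10), pos 1: e→l (+7), pos 2: r→b (+10), pos 3: v→c (+7) — repeating every 2. It's a Vigenère-style cipher with numeric key [10,7]: position i shifts by key[i mod 2].
Reversing it on vlkco: v−10=l, l−7=e, k−10=a, c−7=v, o−10=e.

leave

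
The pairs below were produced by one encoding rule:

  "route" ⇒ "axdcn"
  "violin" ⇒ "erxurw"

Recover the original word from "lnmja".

cedar

This is a Caesar cipher with shift 9.
Decoding lnmja: l−9=c, n−9=e, m−9=d, j−9=a, a−9=r.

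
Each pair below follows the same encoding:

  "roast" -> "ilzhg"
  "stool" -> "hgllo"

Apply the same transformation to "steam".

Each pair mirrors across the alphabet (r↔i, o↔l, a↔z): positions sum to 25. Each letter is replaced by its mirror in the alphabet: a↔z, b↔y, c↔x, and so on (the Atbash cipher).
On steam: s↔h, t↔g, e↔v, a↔z, m↔n.

hgvzn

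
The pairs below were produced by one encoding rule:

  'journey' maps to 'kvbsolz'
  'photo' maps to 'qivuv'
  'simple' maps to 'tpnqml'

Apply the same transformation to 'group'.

Vowels shift forward by 7 and consonants shift forward by 1.
For group: g(cons)+1=h, r(cons)+1=s, o(vowel)+7=v, u(vowel)+7=b, p(cons)+1=q.

hsvbq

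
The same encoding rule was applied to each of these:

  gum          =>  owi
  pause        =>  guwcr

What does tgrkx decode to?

The output letters match the input read backwards, each shifted +2: gum reversed is mug. Read the word backwards and shift each letter +2.
Undoing it on tgrkx: shift back: t−2=r, g−2=e, r−2=p, k−2=i, x−2=v → repiv; then reverse → viper.

viper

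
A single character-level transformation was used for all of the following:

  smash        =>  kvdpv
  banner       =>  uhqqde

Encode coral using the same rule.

odurf

The output letters match the input read backwards, each shifted +3: smash reversed is hsams. Two steps: reverse the string, then apply a Caesar shift of +3.
For coral: reverse → laroc; then shift: l+3=o, a+3=d, r+3=u, o+3=r, c+3=f.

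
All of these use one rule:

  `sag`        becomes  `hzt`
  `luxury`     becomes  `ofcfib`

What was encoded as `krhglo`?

pistol

Each pair mirrors across the alphabet (s↔h, a↔z, g↔t): positions sum to 25. This is the alphabet-reversal cipher (Atbash): a becomes z, b becomes y, etc.
Undoing it on krhglo: k↔p, r↔i, h↔s, g↔t, l↔o, o↔l.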